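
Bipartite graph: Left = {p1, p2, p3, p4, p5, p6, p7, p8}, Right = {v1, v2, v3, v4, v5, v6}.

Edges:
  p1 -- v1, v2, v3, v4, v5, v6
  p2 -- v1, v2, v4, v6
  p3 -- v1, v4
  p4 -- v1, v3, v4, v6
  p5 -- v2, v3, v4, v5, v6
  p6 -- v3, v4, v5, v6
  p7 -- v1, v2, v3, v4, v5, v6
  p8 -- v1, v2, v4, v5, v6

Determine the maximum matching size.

6

A valid assignment of size 6: p1–v3, p2–v2, p3–v4, p4–v1, p5–v5, p6–v6.
The set {p1, p2, p3, p4, p5, p6, p7, p8} has only 6 neighbours ({v1, v2, v3, v4, v5, v6}), so by Hall's theorem at most 6 of the 8 left vertices can be matched.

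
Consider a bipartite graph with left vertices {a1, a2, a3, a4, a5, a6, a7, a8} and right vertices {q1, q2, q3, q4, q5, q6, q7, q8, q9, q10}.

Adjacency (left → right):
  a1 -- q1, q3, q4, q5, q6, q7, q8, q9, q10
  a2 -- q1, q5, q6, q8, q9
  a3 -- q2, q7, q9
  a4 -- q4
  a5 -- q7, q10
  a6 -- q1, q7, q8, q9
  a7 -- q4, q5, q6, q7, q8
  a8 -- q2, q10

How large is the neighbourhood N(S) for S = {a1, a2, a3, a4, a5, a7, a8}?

10

The union of neighbours of {a1, a2, a3, a4, a5, a7, a8} is {q1, q2, q3, q4, q5, q6, q7, q8, q9, q10}, which has 10 elements.
Since |N(S)| = 10 ≥ |S| = 7, Hall's condition holds for this subset.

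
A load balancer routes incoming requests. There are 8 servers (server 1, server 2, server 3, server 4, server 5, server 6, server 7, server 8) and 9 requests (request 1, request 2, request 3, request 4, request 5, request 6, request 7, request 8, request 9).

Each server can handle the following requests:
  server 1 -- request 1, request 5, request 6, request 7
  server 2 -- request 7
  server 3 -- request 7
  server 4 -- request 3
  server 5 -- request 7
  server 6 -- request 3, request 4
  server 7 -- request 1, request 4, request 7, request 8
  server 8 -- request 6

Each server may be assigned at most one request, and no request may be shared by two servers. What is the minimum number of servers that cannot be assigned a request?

2

One maximum matching: server 1–request 5, server 2–request 7, server 4–request 3, server 6–request 4, server 7–request 8, server 8–request 6.
The set {server 2, server 3, server 5} has only 1 neighbour ({request 7}), so by Hall's theorem at most 6 of the 8 servers can be matched.
That matches 6 of the 8, leaving 2 unmatched; no matching can do better.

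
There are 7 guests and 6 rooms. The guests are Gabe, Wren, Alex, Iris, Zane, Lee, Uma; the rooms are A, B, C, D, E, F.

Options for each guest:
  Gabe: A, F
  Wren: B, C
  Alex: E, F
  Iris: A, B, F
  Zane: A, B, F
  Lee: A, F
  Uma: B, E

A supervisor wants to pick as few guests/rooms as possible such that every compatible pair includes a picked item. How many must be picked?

The 5 edges Gabe–A, Wren–C, Alex–E, Iris–F, Zane–B form a matching, so any vertex cover needs at least 5 vertices (one per matched edge).
Conversely {Wren, A, B, E, F} meets every edge and has exactly 5 vertices, so 5 is optimal.

5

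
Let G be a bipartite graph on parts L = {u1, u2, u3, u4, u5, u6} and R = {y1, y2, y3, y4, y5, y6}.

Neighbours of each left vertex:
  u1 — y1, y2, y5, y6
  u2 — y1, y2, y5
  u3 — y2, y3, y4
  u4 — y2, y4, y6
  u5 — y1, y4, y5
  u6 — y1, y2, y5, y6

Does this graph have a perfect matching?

For example, pair u1→y2, u2→y5, u3→y3, u4→y6, u5→y4, u6→y1.
All 6 left vertices are covered.

Yes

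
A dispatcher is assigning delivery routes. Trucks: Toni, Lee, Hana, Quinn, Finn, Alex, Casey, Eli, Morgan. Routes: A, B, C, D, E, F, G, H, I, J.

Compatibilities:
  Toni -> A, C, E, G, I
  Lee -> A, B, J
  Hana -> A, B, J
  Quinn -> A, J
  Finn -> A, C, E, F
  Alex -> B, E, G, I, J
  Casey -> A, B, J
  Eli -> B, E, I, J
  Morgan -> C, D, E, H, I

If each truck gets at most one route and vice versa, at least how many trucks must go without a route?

1

For example, pair Toni→C, Lee→B, Hana→A, Quinn→J, Finn→F, Alex→G, Eli→I, Morgan→E.
The set {Lee, Hana, Quinn, Casey} has only 3 neighbours ({A, B, J}), so by Hall's theorem at most 8 of the 9 trucks can be matched.
That matches 8 of the 9, leaving 1 unmatched; no matching can do better.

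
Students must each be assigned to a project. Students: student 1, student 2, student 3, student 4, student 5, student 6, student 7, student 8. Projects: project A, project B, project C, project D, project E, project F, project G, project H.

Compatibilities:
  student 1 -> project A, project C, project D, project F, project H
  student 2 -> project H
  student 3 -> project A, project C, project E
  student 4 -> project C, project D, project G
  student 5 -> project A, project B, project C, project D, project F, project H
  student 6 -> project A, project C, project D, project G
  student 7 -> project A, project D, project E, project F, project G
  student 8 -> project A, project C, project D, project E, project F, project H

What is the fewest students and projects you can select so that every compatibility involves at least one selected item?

8

The 8 edges student 1–project D, student 2–project H, student 3–project E, student 4–project C, student 5–project B, student 6–project A, student 7–project G, student 8–project F form a matching, so any vertex cover needs at least 8 vertices (one per matched edge).
Conversely {student 1, student 2, student 3, student 4, student 5, student 6, student 7, student 8} meets every edge and has exactly 8 vertices, so 8 is optimal.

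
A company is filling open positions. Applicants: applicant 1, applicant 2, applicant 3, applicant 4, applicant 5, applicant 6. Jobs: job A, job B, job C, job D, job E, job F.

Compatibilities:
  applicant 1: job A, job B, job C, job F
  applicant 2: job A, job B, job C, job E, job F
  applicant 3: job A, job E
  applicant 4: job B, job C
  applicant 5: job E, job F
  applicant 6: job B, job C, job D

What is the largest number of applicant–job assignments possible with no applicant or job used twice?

For example, pair applicant 1→job A, applicant 2→job B, applicant 3→job E, applicant 4→job C, applicant 5→job F, applicant 6→job D.
All 6 applicants are matched, so no larger matching exists.

6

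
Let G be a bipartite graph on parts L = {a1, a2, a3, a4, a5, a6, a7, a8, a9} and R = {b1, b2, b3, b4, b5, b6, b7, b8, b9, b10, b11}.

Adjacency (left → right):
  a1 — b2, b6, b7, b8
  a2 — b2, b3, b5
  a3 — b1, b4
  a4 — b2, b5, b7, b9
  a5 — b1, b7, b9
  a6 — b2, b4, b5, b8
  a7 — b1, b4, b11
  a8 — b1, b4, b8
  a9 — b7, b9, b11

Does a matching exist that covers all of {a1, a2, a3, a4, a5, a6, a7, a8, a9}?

For example, pair a1–b6, a2–b3, a3–b1, a4–b5, a5–b9, a6–b8, a7–b11, a8–b4, a9–b7.
Every left vertex is matched, so this matching saturates all of them.

Yes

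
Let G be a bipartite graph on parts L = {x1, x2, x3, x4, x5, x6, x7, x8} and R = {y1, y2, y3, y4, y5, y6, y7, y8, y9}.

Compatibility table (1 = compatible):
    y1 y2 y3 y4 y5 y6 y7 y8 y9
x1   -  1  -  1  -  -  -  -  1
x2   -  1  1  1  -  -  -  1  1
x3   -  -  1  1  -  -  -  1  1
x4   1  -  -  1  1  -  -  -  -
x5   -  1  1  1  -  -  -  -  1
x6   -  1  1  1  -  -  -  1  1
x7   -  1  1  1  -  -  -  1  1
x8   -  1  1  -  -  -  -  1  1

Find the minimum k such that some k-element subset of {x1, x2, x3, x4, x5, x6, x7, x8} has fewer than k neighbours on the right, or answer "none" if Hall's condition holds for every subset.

Take S = {x1, x2, x3, x5, x6, x7}. Its neighbourhood is {y2, y3, y4, y8, y9}, so |N(S)| = 5 < |S| = 6.
Every subset of size less than 6 has at least as many neighbours as members, so 6 is the minimum.

6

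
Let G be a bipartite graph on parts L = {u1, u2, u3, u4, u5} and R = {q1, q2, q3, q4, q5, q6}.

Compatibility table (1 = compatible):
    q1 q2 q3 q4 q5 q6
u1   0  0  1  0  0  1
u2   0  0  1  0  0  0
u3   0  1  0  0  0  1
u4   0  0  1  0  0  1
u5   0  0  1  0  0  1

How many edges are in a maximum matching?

3

One maximum matching: u1→q6, u2→q3, u3→q2.
The set {u1, u2, u4, u5} has only 2 neighbours ({q3, q6}), so by Hall's theorem at most 3 of the 5 left vertices can be matched.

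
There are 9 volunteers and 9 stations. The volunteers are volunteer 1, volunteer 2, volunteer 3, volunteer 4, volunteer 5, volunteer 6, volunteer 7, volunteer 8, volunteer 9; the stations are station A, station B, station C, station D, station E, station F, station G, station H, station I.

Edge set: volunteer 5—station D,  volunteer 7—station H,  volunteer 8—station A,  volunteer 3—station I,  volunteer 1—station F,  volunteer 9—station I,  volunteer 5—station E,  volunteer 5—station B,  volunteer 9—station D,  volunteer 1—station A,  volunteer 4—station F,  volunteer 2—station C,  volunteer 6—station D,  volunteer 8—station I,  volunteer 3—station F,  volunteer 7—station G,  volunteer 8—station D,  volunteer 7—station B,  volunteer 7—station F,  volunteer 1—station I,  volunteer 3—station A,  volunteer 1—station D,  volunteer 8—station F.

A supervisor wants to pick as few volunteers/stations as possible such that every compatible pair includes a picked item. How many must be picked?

A maximum matching has 7 edges (e.g. volunteer 1–station A, volunteer 2–station C, volunteer 3–station I, volunteer 4–station F, volunteer 5–station E, volunteer 6–station D, volunteer 7–station B).
By König's theorem the minimum vertex cover has the same size. One such cover is {volunteer 2, volunteer 5, volunteer 7, station A, station D, station F, station I}.

7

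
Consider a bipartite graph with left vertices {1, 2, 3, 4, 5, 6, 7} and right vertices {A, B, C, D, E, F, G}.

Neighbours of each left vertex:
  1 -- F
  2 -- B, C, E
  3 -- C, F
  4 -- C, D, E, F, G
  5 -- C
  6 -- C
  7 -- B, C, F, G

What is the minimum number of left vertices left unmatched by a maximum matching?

For example, pair 1-F, 2-E, 3-C, 4-G, 7-B.
The set {1, 3, 5, 6} has only 2 neighbours ({C, F}), so by Hall's theorem at most 5 of the 7 left vertices can be matched.
That matches 5 of the 7, leaving 2 unmatched; no matching can do better.

2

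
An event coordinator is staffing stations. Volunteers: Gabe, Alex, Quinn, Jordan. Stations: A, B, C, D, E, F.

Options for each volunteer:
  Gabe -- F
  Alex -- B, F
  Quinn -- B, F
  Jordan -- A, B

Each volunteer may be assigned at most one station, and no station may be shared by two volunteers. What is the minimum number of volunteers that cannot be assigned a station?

For example, pair Gabe-F, Alex-B, Jordan-A.
The set {Gabe, Alex, Quinn} has only 2 neighbours ({B, F}), so by Hall's theorem at most 3 of the 4 volunteers can be matched.
That matches 3 of the 4, leaving 1 unmatched; no matching can do better.

1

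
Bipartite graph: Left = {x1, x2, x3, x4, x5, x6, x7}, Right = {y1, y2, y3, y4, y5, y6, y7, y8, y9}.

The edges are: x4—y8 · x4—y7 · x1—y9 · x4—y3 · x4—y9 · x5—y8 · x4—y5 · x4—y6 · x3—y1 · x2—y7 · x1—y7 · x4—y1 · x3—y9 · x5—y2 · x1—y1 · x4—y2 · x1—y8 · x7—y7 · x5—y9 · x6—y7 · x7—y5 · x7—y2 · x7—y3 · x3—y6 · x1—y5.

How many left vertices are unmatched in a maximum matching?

One maximum matching: x1→y9, x2→y7, x3→y1, x4→y6, x5→y8, x7→y3.
The set {x2, x6} has only 1 neighbour ({y7}), so by Hall's theorem at most 6 of the 7 left vertices can be matched.
That matches 6 of the 7, leaving 1 unmatched; no matching can do better.

1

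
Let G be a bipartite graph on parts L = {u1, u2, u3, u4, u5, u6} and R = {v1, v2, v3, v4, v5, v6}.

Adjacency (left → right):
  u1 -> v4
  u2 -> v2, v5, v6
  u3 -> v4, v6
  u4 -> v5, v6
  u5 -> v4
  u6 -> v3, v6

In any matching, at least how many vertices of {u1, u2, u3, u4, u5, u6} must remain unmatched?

One maximum matching: u1-v4, u2-v2, u3-v6, u4-v5, u6-v3.
The set {u1, u5} has only 1 neighbour ({v4}), so by Hall's theorem at most 5 of the 6 left vertices can be matched.
That matches 5 of the 6, leaving 1 unmatched; no matching can do better.

1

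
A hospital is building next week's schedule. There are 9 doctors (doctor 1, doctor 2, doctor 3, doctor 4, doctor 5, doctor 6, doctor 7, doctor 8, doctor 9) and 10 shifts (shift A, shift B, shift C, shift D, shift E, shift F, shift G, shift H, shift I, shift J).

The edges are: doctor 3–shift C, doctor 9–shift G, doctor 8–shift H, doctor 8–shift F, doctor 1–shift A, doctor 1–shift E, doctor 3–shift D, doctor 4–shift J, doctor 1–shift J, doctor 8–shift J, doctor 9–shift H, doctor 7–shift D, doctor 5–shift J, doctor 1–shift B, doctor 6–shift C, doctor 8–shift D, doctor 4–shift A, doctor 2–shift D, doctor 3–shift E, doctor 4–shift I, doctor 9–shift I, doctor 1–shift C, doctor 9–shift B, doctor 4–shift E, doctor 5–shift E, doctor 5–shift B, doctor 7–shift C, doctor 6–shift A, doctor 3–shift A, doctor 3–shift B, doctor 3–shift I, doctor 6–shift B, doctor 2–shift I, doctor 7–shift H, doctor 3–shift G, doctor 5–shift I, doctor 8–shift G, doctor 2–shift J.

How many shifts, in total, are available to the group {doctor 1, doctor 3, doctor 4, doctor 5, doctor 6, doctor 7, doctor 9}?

9

The union of neighbours of {doctor 1, doctor 3, doctor 4, doctor 5, doctor 6, doctor 7, doctor 9} is {shift A, shift B, shift C, shift D, shift E, shift G, shift H, shift I, shift J}, which has 9 elements.
Since |N(S)| = 9 ≥ |S| = 7, Hall's condition holds for this subset.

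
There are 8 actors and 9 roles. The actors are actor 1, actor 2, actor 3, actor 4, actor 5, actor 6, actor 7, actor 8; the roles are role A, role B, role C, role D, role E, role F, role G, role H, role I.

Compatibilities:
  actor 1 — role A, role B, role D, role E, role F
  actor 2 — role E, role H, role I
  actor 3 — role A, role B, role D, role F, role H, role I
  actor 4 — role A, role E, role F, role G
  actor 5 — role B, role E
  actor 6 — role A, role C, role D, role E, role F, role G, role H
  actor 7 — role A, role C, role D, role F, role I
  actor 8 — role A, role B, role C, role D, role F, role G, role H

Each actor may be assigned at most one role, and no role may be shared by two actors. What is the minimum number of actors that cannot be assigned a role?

For example, pair actor 1→role A, actor 2→role I, actor 3→role H, actor 4→role E, actor 5→role B, actor 6→role C, actor 7→role F, actor 8→role G.
This saturates every actor, so 8 is the maximum.
That matches 8 of the 8, leaving 0 unmatched; no matching can do better.

0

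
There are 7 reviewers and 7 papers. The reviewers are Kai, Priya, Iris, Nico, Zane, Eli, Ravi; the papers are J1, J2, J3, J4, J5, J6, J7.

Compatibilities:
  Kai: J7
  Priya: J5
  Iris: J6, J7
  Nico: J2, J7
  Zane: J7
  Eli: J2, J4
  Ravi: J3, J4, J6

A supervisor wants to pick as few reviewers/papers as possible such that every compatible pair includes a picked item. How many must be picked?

The 6 edges Kai–J7, Priya–J5, Iris–J6, Nico–J2, Eli–J4, Ravi–J3 form a matching, so any vertex cover needs at least 6 vertices (one per matched edge).
Conversely {Priya, Iris, Nico, Eli, Ravi, J7} meets every edge and has exactly 6 vertices, so 6 is optimal.

6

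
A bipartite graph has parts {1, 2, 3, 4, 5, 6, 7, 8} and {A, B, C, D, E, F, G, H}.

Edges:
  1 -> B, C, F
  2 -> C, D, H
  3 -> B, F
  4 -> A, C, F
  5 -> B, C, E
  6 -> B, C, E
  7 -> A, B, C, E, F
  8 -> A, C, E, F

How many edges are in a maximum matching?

6

For example, pair 1→C, 2→D, 3→F, 4→A, 5→E, 6→B.
The set {1, 3, 4, 5, 6, 7, 8} has only 5 neighbours ({A, B, C, E, F}), so by Hall's theorem at most 6 of the 8 left vertices can be matched.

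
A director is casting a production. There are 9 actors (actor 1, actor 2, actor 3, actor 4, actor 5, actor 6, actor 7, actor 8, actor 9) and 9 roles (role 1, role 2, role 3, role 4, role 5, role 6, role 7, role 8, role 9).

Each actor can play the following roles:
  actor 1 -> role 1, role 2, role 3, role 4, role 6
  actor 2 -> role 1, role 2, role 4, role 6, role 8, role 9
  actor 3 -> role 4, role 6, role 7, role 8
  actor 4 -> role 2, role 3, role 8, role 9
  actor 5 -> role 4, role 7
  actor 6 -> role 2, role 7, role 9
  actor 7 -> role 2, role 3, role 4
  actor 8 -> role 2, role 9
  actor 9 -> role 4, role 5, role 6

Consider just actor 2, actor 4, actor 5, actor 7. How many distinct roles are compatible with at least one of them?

8

The union of neighbours of {actor 2, actor 4, actor 5, actor 7} is {role 1, role 2, role 3, role 4, role 6, role 7, role 8, role 9}, which has 8 elements.
Since |N(S)| = 8 ≥ |S| = 4, Hall's condition holds for this subset.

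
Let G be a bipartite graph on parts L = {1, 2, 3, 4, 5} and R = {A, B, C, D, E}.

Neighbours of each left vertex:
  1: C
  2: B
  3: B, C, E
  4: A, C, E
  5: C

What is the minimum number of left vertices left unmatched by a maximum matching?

1

One maximum matching: 1–C, 2–B, 3–E, 4–A.
The set {1, 5} has only 1 neighbour ({C}), so by Hall's theorem at most 4 of the 5 left vertices can be matched.
That matches 4 of the 5, leaving 1 unmatched; no matching can do better.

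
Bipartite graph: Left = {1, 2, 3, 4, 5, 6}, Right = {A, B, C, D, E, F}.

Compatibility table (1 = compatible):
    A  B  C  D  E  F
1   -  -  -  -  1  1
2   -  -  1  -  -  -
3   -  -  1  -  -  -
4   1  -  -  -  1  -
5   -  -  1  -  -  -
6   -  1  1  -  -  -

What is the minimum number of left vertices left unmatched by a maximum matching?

A valid assignment of size 4: 1→F, 2→C, 4→E, 6→B.
The set {2, 3, 5} has only 1 neighbour ({C}), so by Hall's theorem at most 4 of the 6 left vertices can be matched.
That matches 4 of the 6, leaving 2 unmatched; no matching can do better.

2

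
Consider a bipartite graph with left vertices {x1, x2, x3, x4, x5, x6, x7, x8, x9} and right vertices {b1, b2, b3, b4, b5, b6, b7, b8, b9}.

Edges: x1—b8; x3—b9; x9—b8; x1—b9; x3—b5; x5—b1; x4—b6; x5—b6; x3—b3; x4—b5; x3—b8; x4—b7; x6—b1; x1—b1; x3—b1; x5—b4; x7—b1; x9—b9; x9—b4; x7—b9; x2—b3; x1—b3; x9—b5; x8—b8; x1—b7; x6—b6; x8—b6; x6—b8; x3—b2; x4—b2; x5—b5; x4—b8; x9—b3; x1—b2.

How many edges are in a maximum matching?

9

For example, pair x1→b7, x2→b3, x3→b1, x4→b2, x5→b4, x6→b6, x7→b9, x8→b8, x9→b5.
This saturates every left vertex, so 9 is the maximum.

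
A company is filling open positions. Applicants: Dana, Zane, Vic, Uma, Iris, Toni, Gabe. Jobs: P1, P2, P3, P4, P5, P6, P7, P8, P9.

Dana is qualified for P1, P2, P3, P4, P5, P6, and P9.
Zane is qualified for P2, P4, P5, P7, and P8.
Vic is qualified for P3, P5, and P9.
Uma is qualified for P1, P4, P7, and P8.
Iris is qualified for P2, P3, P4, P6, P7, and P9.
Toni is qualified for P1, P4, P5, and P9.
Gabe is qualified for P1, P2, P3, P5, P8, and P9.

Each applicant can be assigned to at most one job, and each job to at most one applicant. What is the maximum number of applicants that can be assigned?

7

A valid assignment of size 7: Dana-P3, Zane-P7, Vic-P9, Uma-P4, Iris-P2, Toni-P5, Gabe-P1.
All 7 applicants are matched, so no larger matching exists.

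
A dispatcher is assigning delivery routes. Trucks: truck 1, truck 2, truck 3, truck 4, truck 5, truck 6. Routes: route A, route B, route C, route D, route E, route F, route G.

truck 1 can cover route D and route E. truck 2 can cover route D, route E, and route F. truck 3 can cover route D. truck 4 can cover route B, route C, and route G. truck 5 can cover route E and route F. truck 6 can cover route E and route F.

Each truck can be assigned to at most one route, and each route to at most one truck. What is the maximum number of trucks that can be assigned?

4

For example, pair truck 1-route E, truck 2-route F, truck 3-route D, truck 4-route B.
The set {truck 1, truck 2, truck 3, truck 5, truck 6} has only 3 neighbours ({route D, route E, route F}), so by Hall's theorem at most 4 of the 6 trucks can be matched.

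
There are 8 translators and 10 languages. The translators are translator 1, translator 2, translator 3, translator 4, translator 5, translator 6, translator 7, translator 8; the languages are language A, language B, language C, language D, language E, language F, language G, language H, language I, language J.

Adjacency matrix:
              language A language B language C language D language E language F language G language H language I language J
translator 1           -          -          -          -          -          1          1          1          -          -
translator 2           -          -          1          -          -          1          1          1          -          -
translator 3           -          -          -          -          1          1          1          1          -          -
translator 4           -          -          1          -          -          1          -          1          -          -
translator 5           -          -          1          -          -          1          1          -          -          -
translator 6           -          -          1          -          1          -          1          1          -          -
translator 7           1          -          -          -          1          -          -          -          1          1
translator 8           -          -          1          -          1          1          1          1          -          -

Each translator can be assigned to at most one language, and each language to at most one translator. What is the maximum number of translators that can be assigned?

A valid assignment of size 6: translator 1–language G, translator 2–language C, translator 3–language E, translator 4–language H, translator 5–language F, translator 7–language J.
The set {translator 1, translator 2, translator 3, translator 4, translator 5, translator 6, translator 8} has only 5 neighbours ({language C, language E, language F, language G, language H}), so by Hall's theorem at most 6 of the 8 translators can be matched.

6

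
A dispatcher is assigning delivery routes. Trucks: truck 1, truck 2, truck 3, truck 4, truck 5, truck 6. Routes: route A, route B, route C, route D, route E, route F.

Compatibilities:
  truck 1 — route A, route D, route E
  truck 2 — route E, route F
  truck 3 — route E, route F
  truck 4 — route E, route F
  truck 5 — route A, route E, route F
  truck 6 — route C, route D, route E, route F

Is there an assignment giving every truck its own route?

The set {truck 2, truck 3, truck 4} has only 2 neighbours ({route E, route F}), so by Hall's theorem at most 5 of the 6 trucks can be matched.
Hence no matching covers every truck.

No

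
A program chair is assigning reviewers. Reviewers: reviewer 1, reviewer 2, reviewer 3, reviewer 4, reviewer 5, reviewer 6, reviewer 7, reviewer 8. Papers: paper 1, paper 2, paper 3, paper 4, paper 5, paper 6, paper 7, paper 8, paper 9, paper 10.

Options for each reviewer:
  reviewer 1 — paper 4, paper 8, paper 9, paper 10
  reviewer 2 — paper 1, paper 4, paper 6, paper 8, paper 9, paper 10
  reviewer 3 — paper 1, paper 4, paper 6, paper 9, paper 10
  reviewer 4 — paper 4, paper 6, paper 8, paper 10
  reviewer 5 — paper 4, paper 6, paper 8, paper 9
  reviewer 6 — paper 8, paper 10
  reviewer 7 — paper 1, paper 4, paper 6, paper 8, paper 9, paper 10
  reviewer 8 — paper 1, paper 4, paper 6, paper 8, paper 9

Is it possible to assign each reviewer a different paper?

No

The set {reviewer 1, reviewer 2, reviewer 3, reviewer 4, reviewer 5, reviewer 6, reviewer 7, reviewer 8} has only 6 neighbours ({paper 1, paper 10, paper 4, paper 6, paper 8, paper 9}), so by Hall's theorem at most 6 of the 8 reviewers can be matched.
Hence no matching covers every reviewer.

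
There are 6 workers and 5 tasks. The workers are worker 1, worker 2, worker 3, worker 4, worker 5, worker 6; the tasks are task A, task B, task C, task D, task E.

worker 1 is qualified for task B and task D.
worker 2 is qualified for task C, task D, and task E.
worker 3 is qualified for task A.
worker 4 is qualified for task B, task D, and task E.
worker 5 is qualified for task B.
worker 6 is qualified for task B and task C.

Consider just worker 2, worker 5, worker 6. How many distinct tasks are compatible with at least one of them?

4

The union of neighbours of {worker 2, worker 5, worker 6} is {task B, task C, task D, task E}, which has 4 elements.
Since |N(S)| = 4 ≥ |S| = 3, Hall's condition holds for this subset.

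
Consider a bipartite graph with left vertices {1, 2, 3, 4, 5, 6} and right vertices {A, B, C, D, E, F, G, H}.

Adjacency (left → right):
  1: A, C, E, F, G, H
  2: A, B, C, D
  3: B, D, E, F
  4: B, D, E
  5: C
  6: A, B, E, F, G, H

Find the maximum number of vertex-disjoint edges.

6

One maximum matching: 1-A, 2-B, 3-D, 4-E, 5-C, 6-G.
All 6 left vertices are matched, so no larger matching exists.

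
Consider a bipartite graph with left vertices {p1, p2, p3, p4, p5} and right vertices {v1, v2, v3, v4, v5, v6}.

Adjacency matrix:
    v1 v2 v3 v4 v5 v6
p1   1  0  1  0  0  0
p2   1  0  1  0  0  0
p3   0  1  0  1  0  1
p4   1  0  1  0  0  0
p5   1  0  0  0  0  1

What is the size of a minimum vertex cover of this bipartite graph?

4

{p3, p5, v1, v3} is a vertex cover of size 4: every edge has an endpoint in this set.
No smaller cover exists because p1–v3, p2–v1, p3–v2, p5–v6 is a matching of size 4, and a cover must include an endpoint of each of these disjoint edges (König's theorem).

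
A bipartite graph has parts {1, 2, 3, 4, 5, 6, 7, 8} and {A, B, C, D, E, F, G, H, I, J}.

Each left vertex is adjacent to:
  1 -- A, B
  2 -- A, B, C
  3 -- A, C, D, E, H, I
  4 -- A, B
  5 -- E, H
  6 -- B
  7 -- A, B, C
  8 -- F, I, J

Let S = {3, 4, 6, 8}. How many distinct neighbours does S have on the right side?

9

The union of neighbours of {3, 4, 6, 8} is {A, B, C, D, E, F, H, I, J}, which has 9 elements.
Since |N(S)| = 9 ≥ |S| = 4, Hall's condition holds for this subset.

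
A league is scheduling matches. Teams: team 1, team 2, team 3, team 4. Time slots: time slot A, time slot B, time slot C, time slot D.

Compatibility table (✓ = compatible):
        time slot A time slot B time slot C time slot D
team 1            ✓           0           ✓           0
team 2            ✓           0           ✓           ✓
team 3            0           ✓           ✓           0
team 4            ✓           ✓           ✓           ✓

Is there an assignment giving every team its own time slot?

Yes

For example, pair team 1→time slot C, team 2→time slot A, team 3→time slot B, team 4→time slot D.
Every team is matched, so this is a perfect matching.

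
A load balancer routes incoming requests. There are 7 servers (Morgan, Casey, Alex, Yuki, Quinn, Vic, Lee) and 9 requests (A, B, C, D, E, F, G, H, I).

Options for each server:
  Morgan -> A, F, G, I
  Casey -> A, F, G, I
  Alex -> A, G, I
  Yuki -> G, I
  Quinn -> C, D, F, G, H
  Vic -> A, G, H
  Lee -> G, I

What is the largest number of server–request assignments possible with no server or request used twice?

One maximum matching: Morgan–I, Casey–F, Alex–A, Yuki–G, Quinn–D, Vic–H.
The set {Morgan, Casey, Alex, Yuki, Lee} has only 4 neighbours ({A, F, G, I}), so by Hall's theorem at most 6 of the 7 servers can be matched.

6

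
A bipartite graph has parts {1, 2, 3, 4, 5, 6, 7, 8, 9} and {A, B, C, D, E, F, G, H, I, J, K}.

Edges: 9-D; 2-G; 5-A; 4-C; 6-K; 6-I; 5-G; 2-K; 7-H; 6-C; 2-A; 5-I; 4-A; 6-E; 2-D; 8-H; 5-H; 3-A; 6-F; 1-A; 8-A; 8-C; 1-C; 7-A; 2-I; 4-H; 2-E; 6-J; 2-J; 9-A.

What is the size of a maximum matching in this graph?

For example, pair 1→C, 2→G, 3→A, 4→H, 5→I, 6→J, 9→D.
The set {1, 3, 4, 7, 8} has only 3 neighbours ({A, C, H}), so by Hall's theorem at most 7 of the 9 left vertices can be matched.

7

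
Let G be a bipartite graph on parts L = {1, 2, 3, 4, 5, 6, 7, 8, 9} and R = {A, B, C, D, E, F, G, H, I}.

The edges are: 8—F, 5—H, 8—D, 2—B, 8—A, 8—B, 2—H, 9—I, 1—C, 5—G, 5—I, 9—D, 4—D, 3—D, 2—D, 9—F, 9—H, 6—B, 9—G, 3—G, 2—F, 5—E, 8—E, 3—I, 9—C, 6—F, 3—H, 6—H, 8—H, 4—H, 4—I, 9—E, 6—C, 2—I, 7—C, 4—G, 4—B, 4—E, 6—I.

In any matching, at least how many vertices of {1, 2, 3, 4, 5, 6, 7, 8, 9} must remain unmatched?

A valid assignment of size 8: 1–C, 2–F, 3–D, 4–E, 5–H, 6–B, 8–A, 9–G.
The set {1, 7} has only 1 neighbour ({C}), so by Hall's theorem at most 8 of the 9 left vertices can be matched.
That matches 8 of the 9, leaving 1 unmatched; no matching can do better.

1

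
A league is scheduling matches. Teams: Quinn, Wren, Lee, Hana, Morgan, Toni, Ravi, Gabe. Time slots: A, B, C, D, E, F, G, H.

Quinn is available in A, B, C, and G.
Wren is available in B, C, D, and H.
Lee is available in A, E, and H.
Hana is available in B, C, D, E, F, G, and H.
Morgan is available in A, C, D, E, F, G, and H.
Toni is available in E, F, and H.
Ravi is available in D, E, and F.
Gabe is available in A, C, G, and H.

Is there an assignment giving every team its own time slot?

One maximum matching: Quinn–B, Wren–D, Lee–H, Hana–G, Morgan–A, Toni–F, Ravi–E, Gabe–C.
All 8 teams are covered.

Yes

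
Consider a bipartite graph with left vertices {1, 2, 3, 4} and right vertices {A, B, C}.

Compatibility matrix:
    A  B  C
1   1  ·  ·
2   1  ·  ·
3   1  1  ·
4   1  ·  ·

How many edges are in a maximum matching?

For example, pair 1→A, 3→B.
The set {1, 2, 4} has only 1 neighbour ({A}), so by Hall's theorem at most 2 of the 4 left vertices can be matched.

2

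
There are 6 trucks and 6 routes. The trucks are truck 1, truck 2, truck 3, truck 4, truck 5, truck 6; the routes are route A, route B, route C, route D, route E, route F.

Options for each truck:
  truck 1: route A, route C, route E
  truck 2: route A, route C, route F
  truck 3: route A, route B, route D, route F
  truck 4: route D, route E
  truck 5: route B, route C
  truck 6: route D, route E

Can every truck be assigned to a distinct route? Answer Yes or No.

Yes

A valid assignment of size 6: truck 1-route C, truck 2-route F, truck 3-route A, truck 4-route D, truck 5-route B, truck 6-route E.
All 6 trucks are covered.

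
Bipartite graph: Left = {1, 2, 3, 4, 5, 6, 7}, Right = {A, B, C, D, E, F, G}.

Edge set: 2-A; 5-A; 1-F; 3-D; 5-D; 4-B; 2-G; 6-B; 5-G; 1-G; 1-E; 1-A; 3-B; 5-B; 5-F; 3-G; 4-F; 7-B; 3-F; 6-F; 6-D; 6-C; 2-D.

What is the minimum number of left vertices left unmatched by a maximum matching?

For example, pair 1-E, 2-G, 3-D, 4-F, 5-A, 6-C, 7-B.
All 7 left vertices are matched, so no larger matching exists.
That matches 7 of the 7, leaving 0 unmatched; no matching can do better.

0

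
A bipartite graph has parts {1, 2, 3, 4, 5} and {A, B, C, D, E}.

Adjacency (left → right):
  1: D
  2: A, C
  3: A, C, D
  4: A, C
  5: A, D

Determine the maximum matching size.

A valid assignment of size 3: 1→D, 2→A, 3→C.
The set {1, 2, 3, 4, 5} has only 3 neighbours ({A, C, D}), so by Hall's theorem at most 3 of the 5 left vertices can be matched.

3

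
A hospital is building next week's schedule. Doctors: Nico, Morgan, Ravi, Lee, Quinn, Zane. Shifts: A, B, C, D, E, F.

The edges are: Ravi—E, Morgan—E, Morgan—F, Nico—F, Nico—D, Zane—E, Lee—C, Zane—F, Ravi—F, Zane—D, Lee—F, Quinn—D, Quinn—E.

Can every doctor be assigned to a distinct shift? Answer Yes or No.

The set {Nico, Morgan, Ravi, Quinn, Zane} has only 3 neighbours ({D, E, F}), so by Hall's theorem at most 4 of the 6 doctors can be matched.
Hence no matching covers every doctor.

No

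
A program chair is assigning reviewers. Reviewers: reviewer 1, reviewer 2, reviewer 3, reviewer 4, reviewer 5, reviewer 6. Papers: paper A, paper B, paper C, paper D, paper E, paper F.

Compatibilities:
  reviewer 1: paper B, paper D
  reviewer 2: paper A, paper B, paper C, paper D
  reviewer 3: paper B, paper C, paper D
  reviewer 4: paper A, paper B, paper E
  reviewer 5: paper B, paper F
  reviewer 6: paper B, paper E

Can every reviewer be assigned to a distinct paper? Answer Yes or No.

A valid assignment of size 6: reviewer 1–paper D, reviewer 2–paper A, reviewer 3–paper C, reviewer 4–paper B, reviewer 5–paper F, reviewer 6–paper E.
Every reviewer is matched, so this is a perfect matching.

Yes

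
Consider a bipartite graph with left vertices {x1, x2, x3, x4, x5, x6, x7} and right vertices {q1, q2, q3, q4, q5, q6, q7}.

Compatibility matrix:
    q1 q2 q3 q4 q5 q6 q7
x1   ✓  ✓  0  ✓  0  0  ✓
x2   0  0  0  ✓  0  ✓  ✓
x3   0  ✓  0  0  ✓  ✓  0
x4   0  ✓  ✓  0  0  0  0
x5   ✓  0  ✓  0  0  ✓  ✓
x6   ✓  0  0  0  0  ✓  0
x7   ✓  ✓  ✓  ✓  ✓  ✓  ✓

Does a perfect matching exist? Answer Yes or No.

Yes

For example, pair x1–q2, x2–q6, x3–q5, x4–q3, x5–q7, x6–q1, x7–q4.
Every left vertex is matched, so this is a perfect matching.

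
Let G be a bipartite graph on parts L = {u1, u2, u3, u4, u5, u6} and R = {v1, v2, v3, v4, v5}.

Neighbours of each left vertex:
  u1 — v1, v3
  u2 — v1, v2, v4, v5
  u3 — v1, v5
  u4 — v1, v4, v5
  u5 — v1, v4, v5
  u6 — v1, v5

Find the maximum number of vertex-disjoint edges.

5

For example, pair u1-v3, u2-v2, u3-v5, u4-v4, u5-v1.
The set {u3, u4, u5, u6} has only 3 neighbours ({v1, v4, v5}), so by Hall's theorem at most 5 of the 6 left vertices can be matched.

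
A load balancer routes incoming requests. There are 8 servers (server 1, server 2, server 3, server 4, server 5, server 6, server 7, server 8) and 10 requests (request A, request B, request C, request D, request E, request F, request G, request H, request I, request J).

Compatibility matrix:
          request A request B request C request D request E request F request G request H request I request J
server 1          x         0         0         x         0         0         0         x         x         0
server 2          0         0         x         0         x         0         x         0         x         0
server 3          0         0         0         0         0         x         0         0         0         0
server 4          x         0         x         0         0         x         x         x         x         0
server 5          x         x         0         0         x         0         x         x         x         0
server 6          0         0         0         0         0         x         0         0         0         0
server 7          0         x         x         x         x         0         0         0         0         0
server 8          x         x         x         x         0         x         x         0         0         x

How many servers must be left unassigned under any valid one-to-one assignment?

1

A valid assignment of size 7: server 1→request A, server 2→request E, server 3→request F, server 4→request C, server 5→request H, server 7→request D, server 8→request G.
The set {server 3, server 6} has only 1 neighbour ({request F}), so by Hall's theorem at most 7 of the 8 servers can be matched.
That matches 7 of the 8, leaving 1 unmatched; no matching can do better.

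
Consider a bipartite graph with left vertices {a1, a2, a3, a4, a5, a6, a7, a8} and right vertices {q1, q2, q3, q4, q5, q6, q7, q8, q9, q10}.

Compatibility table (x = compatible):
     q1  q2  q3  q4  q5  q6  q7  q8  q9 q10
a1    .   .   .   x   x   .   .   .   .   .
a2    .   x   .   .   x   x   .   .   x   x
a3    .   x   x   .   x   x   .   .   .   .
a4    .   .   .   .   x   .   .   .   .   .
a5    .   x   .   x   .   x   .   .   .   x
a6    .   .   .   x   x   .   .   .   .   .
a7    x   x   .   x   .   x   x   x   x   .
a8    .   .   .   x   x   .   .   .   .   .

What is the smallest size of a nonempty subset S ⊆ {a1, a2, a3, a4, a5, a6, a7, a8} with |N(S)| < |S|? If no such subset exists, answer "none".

Take S = {a1, a4, a6}. Its neighbourhood is {q4, q5}, so |N(S)| = 2 < |S| = 3.
Every subset of size less than 3 has at least as many neighbours as members, so 3 is the minimum.

3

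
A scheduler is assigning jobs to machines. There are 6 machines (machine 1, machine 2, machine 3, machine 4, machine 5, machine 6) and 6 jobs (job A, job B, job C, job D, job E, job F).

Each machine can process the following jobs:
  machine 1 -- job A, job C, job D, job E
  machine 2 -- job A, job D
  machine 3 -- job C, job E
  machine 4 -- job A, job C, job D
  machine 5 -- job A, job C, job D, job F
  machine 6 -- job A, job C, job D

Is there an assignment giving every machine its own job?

The set {machine 1, machine 2, machine 3, machine 4, machine 6} has only 4 neighbours ({job A, job C, job D, job E}), so by Hall's theorem at most 5 of the 6 machines can be matched.
Hence no matching covers every machine.

No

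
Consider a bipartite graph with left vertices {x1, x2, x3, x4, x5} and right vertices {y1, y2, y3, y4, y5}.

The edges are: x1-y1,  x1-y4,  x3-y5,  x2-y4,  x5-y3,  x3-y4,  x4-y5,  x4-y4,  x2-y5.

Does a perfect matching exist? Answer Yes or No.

The set {x2, x3, x4} has only 2 neighbours ({y4, y5}), so by Hall's theorem at most 4 of the 5 left vertices can be matched.
Hence no matching covers every left vertex.

No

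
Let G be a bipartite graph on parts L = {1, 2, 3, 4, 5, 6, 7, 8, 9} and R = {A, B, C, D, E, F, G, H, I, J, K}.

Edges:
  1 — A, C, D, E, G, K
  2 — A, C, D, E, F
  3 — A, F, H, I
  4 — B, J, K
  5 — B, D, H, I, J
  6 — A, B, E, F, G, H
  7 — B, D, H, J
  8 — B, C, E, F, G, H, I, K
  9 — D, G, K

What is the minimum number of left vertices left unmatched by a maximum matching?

0

A valid assignment of size 9: 1-A, 2-F, 3-I, 4-J, 5-H, 6-E, 7-B, 8-K, 9-G.
All 9 left vertices are matched, so no larger matching exists.
That matches 9 of the 9, leaving 0 unmatched; no matching can do better.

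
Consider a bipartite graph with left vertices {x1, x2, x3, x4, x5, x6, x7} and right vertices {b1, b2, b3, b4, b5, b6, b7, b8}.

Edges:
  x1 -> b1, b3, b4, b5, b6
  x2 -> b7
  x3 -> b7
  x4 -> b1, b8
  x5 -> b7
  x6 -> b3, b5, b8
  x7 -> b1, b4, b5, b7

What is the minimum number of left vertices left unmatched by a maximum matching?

A valid assignment of size 5: x1→b1, x2→b7, x4→b8, x6→b3, x7→b5.
The set {x2, x3, x5} has only 1 neighbour ({b7}), so by Hall's theorem at most 5 of the 7 left vertices can be matched.
That matches 5 of the 7, leaving 2 unmatched; no matching can do better.

2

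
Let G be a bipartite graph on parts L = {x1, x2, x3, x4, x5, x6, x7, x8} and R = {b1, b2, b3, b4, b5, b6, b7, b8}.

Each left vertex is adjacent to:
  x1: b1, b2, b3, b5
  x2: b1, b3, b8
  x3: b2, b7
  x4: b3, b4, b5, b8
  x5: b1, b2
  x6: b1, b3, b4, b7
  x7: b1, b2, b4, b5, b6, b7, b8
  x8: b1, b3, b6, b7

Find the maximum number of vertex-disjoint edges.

8

A valid assignment of size 8: x1–b2, x2–b8, x3–b7, x4–b5, x5–b1, x6–b4, x7–b6, x8–b3.
All 8 left vertices are matched, so no larger matching exists.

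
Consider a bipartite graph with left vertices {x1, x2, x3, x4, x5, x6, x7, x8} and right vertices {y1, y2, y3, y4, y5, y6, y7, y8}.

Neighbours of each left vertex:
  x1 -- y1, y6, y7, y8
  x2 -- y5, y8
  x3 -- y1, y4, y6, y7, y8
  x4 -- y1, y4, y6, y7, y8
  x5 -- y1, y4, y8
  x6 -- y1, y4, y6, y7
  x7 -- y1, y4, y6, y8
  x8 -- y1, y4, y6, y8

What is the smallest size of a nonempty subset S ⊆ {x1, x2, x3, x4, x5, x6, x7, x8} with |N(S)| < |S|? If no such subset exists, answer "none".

6

Take S = {x1, x3, x4, x5, x6, x7}. Its neighbourhood is {y1, y4, y6, y7, y8}, so |N(S)| = 5 < |S| = 6.
Every subset of size less than 6 has at least as many neighbours as members, so 6 is the minimum.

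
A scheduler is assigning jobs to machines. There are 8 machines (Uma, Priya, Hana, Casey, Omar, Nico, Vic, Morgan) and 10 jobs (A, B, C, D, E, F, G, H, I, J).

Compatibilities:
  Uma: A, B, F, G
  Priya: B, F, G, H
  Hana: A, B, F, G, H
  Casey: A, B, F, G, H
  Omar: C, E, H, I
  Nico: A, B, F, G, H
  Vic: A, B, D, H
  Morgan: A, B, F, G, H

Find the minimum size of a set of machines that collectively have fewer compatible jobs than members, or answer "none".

6

Take S = {Uma, Priya, Hana, Casey, Nico, Morgan}. Its neighbourhood is {A, B, F, G, H}, so |N(S)| = 5 < |S| = 6.
Every subset of size less than 6 has at least as many neighbours as members, so 6 is the minimum.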